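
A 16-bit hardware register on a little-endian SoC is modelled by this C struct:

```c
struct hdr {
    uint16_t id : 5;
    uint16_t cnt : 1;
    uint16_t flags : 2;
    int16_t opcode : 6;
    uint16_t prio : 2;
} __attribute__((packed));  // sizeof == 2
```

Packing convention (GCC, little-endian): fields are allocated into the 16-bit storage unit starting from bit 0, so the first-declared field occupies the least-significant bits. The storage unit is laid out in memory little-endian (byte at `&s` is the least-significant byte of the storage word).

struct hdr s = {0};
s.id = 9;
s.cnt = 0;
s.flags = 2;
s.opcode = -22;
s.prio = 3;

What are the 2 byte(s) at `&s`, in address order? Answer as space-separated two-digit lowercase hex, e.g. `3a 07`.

id (5b) val=9 bits=0x9 at bit 0: 0x0009
cnt (1b) val=0 bits=0x0 at bit 5: 0x0009
flags (2b) val=2 bits=0x2 at bit 6: 0x0089
opcode (6b) val=-22 bits=0x2a at bit 8: 0x2a89
prio (2b) val=3 bits=0x3 at bit 14: 0xea89
word = 0xea89 → little-endian bytes:
  [0]=0x89  [1]=0xea

89 ea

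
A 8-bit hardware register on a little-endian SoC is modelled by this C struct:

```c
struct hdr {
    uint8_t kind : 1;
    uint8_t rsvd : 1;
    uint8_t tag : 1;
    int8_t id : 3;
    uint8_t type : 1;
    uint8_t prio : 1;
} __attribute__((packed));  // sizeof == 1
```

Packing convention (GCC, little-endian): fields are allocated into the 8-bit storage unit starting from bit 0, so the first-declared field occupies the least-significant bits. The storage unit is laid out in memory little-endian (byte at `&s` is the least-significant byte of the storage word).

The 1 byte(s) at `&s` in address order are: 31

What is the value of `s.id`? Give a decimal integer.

[0]=0x31 (little-endian) → word 0x31
kind [0+:1] = (word>>0) & 0x1 = 1
rsvd [1+:1] = (word>>1) & 0x1 = 0
tag [2+:1] = (word>>2) & 0x1 = 0
id [3+:3] = (word>>3) & 0x7 = 6  ←
type [6+:1] = (word>>6) & 0x1 = 0
prio [7+:1] = (word>>7) & 0x1 = 0
id signed 3b, MSB=1: 6 - 8 = -2

-2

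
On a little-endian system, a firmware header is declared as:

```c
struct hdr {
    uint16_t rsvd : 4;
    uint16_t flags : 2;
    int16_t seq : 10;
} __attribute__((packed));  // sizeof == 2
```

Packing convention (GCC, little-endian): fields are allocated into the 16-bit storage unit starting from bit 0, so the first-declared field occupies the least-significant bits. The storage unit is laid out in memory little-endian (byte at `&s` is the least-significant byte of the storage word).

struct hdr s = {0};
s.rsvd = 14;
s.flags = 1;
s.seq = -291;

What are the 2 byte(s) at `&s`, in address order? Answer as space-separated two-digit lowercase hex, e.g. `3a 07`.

5e b7

rsvd (4b) val=14 bits=0xe at bit 0: 0x000e
flags (2b) val=1 bits=0x1 at bit 4: 0x001e
seq (10b) val=-291 bits=0x2dd at bit 6: 0xb75e
word = 0xb75e → little-endian bytes:
  [0]=0x5e  [1]=0xb7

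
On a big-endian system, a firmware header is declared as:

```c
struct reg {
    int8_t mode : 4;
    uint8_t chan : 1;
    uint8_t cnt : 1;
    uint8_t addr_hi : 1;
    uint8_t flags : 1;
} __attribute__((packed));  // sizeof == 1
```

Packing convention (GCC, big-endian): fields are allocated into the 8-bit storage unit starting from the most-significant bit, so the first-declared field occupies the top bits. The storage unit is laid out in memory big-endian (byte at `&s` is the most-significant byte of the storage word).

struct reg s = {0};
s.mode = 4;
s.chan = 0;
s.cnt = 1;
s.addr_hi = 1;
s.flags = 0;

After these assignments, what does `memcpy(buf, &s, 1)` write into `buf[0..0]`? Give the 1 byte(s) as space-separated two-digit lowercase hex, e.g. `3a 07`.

mode:4 = 4 → 0x4 << 4 → word 0x40
chan:1 = 0 → 0x0 << 3 → word 0x40
cnt:1 = 1 → 0x1 << 2 → word 0x44
addr_hi:1 = 1 → 0x1 << 1 → word 0x46
flags:1 = 0 → 0x0 << 0 → word 0x46
word = 0x46 → big-endian bytes:
  [0]=0x46

46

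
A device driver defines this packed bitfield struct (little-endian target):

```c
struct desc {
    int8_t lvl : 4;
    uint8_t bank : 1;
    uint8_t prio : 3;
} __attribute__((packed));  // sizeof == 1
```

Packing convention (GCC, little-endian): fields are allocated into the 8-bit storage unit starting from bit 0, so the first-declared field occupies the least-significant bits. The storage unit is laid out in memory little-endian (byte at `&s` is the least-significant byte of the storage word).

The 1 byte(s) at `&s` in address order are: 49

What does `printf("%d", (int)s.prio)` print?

2

[0]=0x49 (little-endian) → word 0x49
lvl [0+:4] = (word>>0) & 0xf = 9
bank [4+:1] = (word>>4) & 0x1 = 0
prio [5+:3] = (word>>5) & 0x7 = 2  ←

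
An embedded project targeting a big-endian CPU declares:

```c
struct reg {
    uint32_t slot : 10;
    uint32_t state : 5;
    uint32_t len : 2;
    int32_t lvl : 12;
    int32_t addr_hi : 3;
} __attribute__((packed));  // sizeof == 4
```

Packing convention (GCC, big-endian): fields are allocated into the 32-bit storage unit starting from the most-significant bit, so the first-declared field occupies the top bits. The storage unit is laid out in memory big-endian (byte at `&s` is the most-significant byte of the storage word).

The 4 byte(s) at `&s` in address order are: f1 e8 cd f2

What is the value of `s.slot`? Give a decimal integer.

967

[0]=0xf1 [1]=0xe8 [2]=0xcd [3]=0xf2 (big-endian) → word 0xf1e8cdf2
slot:10 @ bit 22 → (0xf1e8cdf2>>22)&0x3ff = 0x3c7  ←
state:5 @ bit 17 → (0xf1e8cdf2>>17)&0x1f = 0x14
len:2 @ bit 15 → (0xf1e8cdf2>>15)&0x3 = 0x1
lvl:12 @ bit 3 → (0xf1e8cdf2>>3)&0xfff = 0x9be
addr_hi:3 @ bit 0 → (0xf1e8cdf2>>0)&0x7 = 0x2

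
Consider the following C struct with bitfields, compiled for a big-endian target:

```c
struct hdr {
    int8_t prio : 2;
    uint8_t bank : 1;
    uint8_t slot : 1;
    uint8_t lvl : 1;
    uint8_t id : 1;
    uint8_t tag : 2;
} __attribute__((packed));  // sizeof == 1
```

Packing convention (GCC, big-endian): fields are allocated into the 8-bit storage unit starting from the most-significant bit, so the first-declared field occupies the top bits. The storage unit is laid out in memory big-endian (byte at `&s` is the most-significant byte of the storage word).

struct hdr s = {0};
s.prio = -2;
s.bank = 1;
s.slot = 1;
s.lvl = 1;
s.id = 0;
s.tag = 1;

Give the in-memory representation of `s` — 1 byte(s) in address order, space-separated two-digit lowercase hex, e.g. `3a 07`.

b9

prio (2b) val=-2 bits=0x2 at bit 6: 0x80
bank (1b) val=1 bits=0x1 at bit 5: 0xa0
slot (1b) val=1 bits=0x1 at bit 4: 0xb0
lvl (1b) val=1 bits=0x1 at bit 3: 0xb8
id (1b) val=0 bits=0x0 at bit 2: 0xb8
tag (2b) val=1 bits=0x1 at bit 0: 0xb9
word = 0xb9 → big-endian bytes:
  [0]=0xb9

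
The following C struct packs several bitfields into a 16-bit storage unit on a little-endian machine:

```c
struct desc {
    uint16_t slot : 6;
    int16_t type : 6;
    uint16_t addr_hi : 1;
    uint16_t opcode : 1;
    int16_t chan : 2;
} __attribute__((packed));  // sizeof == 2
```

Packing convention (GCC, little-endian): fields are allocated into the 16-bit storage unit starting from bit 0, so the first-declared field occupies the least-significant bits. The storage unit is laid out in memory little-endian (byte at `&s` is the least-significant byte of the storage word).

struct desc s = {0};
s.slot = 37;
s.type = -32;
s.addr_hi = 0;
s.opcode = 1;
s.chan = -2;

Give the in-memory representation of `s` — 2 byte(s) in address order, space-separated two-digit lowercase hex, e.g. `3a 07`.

25 a8

slot:6 = 37 → 0x25 << 0 → word 0x0025
type:6 = -32 → 0x20 << 6 → word 0x0825
addr_hi:1 = 0 → 0x0 << 12 → word 0x0825
opcode:1 = 1 → 0x1 << 13 → word 0x2825
chan:2 = -2 → 0x2 << 14 → word 0xa825
word = 0xa825 → little-endian bytes:
  [0]=0x25  [1]=0xa8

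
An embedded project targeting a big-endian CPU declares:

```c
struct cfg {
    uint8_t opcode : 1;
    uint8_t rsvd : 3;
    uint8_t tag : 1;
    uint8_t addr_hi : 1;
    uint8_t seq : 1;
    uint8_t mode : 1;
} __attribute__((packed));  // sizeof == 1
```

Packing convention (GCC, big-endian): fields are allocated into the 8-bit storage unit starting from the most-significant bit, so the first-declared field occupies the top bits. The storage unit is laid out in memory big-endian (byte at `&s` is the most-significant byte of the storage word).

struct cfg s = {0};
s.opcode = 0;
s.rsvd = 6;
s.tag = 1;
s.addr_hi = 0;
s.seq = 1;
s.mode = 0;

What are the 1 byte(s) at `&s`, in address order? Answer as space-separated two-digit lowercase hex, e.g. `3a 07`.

6a

opcode:1 = 0 → 0x0 << 7 → word 0x00
rsvd:3 = 6 → 0x6 << 4 → word 0x60
tag:1 = 1 → 0x1 << 3 → word 0x68
addr_hi:1 = 0 → 0x0 << 2 → word 0x68
seq:1 = 1 → 0x1 << 1 → word 0x6a
mode:1 = 0 → 0x0 << 0 → word 0x6a
word = 0x6a → big-endian bytes:
  [0]=0x6a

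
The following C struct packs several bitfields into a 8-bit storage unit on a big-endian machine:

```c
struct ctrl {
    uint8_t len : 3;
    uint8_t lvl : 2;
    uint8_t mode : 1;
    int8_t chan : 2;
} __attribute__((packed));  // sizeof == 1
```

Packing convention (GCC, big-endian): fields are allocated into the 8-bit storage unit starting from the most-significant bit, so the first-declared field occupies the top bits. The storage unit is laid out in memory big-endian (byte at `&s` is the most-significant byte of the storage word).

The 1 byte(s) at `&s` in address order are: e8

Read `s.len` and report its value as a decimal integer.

7

[0]=0xe8 (big-endian) → word 0xe8
len:3 @ bit 5 → (0xe8>>5)&0x7 = 0x7  ←
lvl:2 @ bit 3 → (0xe8>>3)&0x3 = 0x1
mode:1 @ bit 2 → (0xe8>>2)&0x1 = 0x0
chan:2 @ bit 0 → (0xe8>>0)&0x3 = 0x0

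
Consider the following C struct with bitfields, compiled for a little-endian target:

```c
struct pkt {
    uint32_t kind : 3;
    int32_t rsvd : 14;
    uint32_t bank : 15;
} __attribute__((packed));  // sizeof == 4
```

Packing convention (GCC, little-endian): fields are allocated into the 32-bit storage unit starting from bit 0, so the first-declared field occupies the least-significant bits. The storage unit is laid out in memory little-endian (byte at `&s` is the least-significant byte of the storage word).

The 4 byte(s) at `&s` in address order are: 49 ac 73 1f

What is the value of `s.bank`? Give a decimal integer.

[0]=0x49 [1]=0xac [2]=0x73 [3]=0x1f (little-endian) → word 0x1f73ac49
kind:3 @ bit 0 → (0x1f73ac49>>0)&0x7 = 0x1
rsvd:14 @ bit 3 → (0x1f73ac49>>3)&0x3fff = 0x3589
bank:15 @ bit 17 → (0x1f73ac49>>17)&0x7fff = 0xfb9  ←

4025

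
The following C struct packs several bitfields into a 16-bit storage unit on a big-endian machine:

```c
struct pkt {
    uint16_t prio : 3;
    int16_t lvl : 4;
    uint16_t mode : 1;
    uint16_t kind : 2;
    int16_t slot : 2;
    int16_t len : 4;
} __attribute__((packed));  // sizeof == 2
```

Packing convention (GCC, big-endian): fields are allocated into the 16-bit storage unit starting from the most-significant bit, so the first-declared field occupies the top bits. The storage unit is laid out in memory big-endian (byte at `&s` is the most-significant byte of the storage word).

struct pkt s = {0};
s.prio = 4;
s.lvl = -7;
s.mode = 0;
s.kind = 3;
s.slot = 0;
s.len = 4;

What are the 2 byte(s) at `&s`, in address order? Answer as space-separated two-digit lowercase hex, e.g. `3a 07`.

prio (3b) val=4 bits=0x4 at bit 13: 0x8000
lvl (4b) val=-7 bits=0x9 at bit 9: 0x9200
mode (1b) val=0 bits=0x0 at bit 8: 0x9200
kind (2b) val=3 bits=0x3 at bit 6: 0x92c0
slot (2b) val=0 bits=0x0 at bit 4: 0x92c0
len (4b) val=4 bits=0x4 at bit 0: 0x92c4
word = 0x92c4 → big-endian bytes:
  [0]=0x92  [1]=0xc4

92 c4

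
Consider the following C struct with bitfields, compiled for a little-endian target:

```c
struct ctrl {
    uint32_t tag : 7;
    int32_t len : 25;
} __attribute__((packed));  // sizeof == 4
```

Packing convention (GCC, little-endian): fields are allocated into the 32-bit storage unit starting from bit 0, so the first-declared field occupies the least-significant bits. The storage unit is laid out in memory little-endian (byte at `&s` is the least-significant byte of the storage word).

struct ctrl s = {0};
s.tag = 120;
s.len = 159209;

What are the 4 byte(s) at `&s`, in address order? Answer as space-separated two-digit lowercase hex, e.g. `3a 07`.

f8 f4 36 01

[0+:7] tag=120 & 0x7f = 0x78; word=0x00000078
[7+:25] len=159209 & 0x1ffffff = 0x26de9; word=0x0136f4f8
word = 0x0136f4f8 → little-endian bytes:
  [0]=0xf8  [1]=0xf4  [2]=0x36  [3]=0x01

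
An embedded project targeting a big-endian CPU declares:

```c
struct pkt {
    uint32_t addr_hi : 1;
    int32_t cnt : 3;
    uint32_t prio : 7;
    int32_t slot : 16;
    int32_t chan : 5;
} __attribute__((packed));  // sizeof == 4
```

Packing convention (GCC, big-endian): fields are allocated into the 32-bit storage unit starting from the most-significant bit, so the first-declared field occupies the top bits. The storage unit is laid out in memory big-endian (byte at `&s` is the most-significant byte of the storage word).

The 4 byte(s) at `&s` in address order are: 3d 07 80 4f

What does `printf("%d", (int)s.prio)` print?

104

[0]=0x3d [1]=0x07 [2]=0x80 [3]=0x4f (big-endian) → word 0x3d07804f
addr_hi [31+:1] = (word>>31) & 0x1 = 0
cnt [28+:3] = (word>>28) & 0x7 = 3
prio [21+:7] = (word>>21) & 0x7f = 104  ←
slot [5+:16] = (word>>5) & 0xffff = 15362
chan [0+:5] = (word>>0) & 0x1f = 15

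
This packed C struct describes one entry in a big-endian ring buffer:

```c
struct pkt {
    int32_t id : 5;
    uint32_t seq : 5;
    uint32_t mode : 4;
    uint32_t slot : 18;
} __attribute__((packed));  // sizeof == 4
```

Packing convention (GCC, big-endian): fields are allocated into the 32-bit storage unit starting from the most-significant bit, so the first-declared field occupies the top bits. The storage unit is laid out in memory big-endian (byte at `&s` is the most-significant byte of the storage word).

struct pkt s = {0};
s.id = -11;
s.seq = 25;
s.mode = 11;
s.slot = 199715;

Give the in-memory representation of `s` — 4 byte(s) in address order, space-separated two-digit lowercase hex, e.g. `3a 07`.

id:5 = -11 → 0x15 << 27 → word 0xa8000000
seq:5 = 25 → 0x19 << 22 → word 0xae400000
mode:4 = 11 → 0xb << 18 → word 0xae6c0000
slot:18 = 199715 → 0x30c23 << 0 → word 0xae6f0c23
word = 0xae6f0c23 → big-endian bytes:
  [0]=0xae  [1]=0x6f  [2]=0x0c  [3]=0x23

ae 6f 0c 23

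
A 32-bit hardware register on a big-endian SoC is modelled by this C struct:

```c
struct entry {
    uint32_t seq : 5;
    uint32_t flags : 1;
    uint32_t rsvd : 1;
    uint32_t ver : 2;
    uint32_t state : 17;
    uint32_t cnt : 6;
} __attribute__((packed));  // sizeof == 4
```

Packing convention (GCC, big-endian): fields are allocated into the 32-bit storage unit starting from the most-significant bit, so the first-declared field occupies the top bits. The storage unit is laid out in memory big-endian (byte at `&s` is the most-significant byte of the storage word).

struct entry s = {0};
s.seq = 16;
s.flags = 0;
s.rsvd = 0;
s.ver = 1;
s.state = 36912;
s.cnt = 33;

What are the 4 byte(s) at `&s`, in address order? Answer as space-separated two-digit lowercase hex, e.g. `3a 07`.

seq (5b) val=16 bits=0x10 at bit 27: 0x80000000
flags (1b) val=0 bits=0x0 at bit 26: 0x80000000
rsvd (1b) val=0 bits=0x0 at bit 25: 0x80000000
ver (2b) val=1 bits=0x1 at bit 23: 0x80800000
state (17b) val=36912 bits=0x9030 at bit 6: 0x80a40c00
cnt (6b) val=33 bits=0x21 at bit 0: 0x80a40c21
word = 0x80a40c21 → big-endian bytes:
  [0]=0x80  [1]=0xa4  [2]=0x0c  [3]=0x21

80 a4 0c 21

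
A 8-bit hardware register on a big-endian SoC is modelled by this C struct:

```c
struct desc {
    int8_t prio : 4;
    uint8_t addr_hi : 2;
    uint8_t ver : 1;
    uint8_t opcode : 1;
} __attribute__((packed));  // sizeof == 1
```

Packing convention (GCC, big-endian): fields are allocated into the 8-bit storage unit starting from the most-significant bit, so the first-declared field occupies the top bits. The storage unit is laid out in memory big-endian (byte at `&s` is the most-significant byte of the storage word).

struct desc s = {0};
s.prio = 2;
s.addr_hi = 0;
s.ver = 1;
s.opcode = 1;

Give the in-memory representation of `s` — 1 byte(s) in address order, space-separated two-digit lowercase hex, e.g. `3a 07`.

prio:4 = 2 → 0x2 << 4 → word 0x20
addr_hi:2 = 0 → 0x0 << 2 → word 0x20
ver:1 = 1 → 0x1 << 1 → word 0x22
opcode:1 = 1 → 0x1 << 0 → word 0x23
word = 0x23 → big-endian bytes:
  [0]=0x23

23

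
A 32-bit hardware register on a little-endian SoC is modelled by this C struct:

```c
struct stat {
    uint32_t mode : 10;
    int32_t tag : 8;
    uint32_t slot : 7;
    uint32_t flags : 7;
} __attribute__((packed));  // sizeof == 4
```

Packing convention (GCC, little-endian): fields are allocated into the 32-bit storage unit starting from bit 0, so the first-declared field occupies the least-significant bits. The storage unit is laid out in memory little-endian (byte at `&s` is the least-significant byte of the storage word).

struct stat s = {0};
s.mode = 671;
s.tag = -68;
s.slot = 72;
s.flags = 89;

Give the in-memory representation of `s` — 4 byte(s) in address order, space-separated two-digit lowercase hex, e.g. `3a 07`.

9f f2 22 b3

mode (10b) val=671 bits=0x29f at bit 0: 0x0000029f
tag (8b) val=-68 bits=0xbc at bit 10: 0x0002f29f
slot (7b) val=72 bits=0x48 at bit 18: 0x0122f29f
flags (7b) val=89 bits=0x59 at bit 25: 0xb322f29f
word = 0xb322f29f → little-endian bytes:
  [0]=0x9f  [1]=0xf2  [2]=0x22  [3]=0xb3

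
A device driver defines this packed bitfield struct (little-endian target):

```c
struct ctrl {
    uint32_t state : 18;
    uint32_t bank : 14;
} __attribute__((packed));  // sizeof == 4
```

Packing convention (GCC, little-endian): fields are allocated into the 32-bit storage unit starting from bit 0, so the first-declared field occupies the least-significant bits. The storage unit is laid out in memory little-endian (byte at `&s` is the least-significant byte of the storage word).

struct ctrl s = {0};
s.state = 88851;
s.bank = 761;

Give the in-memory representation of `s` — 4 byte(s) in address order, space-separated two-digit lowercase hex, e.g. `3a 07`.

13 5b e5 0b

state:18 = 88851 → 0x15b13 << 0 → word 0x00015b13
bank:14 = 761 → 0x2f9 << 18 → word 0x0be55b13
word = 0x0be55b13 → little-endian bytes:
  [0]=0x13  [1]=0x5b  [2]=0xe5  [3]=0x0b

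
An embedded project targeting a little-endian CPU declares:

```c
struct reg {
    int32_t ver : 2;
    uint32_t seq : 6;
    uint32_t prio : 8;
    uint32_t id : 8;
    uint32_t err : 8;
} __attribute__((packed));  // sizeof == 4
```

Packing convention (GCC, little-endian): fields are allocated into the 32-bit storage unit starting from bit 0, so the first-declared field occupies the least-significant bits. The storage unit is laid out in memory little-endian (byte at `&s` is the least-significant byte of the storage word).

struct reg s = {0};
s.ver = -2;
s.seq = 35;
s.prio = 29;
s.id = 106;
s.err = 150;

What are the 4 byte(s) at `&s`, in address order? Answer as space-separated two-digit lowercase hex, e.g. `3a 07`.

ver (2b) val=-2 bits=0x2 at bit 0: 0x00000002
seq (6b) val=35 bits=0x23 at bit 2: 0x0000008e
prio (8b) val=29 bits=0x1d at bit 8: 0x00001d8e
id (8b) val=106 bits=0x6a at bit 16: 0x006a1d8e
err (8b) val=150 bits=0x96 at bit 24: 0x966a1d8e
word = 0x966a1d8e → little-endian bytes:
  [0]=0x8e  [1]=0x1d  [2]=0x6a  [3]=0x96

8e 1d 6a 96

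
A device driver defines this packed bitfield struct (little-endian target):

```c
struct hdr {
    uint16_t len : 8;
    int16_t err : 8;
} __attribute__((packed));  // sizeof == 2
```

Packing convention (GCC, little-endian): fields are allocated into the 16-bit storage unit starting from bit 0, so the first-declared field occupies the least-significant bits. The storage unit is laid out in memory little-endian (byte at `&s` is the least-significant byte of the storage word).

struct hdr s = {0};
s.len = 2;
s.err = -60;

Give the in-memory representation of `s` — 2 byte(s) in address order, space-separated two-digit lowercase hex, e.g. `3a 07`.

02 c4

len:8 = 2 → 0x2 << 0 → word 0x0002
err:8 = -60 → 0xc4 << 8 → word 0xc402
word = 0xc402 → little-endian bytes:
  [0]=0x02  [1]=0xc4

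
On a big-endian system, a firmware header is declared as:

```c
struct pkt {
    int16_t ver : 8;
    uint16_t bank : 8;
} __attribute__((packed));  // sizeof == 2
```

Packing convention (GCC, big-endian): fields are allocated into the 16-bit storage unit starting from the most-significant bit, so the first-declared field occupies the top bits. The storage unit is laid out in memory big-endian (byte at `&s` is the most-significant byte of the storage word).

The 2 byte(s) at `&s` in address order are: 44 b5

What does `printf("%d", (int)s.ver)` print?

[0]=0x44 [1]=0xb5 (big-endian) → word 0x44b5
ver:8 @ bit 8 → (0x44b5>>8)&0xff = 0x44  ←
bank:8 @ bit 0 → (0x44b5>>0)&0xff = 0xb5
ver signed 8b, MSB=0: value = 68

68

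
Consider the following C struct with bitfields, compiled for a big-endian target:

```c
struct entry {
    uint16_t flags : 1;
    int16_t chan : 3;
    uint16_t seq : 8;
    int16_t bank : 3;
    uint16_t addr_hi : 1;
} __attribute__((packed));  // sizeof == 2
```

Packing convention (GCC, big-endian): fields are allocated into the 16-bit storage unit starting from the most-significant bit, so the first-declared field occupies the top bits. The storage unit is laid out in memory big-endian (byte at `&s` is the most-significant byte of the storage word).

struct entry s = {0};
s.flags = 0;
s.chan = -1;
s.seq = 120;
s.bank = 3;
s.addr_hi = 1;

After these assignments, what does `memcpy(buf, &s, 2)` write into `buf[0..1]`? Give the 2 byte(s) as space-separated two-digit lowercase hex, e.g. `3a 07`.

flags (1b) val=0 bits=0x0 at bit 15: 0x0000
chan (3b) val=-1 bits=0x7 at bit 12: 0x7000
seq (8b) val=120 bits=0x78 at bit 4: 0x7780
bank (3b) val=3 bits=0x3 at bit 1: 0x7786
addr_hi (1b) val=1 bits=0x1 at bit 0: 0x7787
word = 0x7787 → big-endian bytes:
  [0]=0x77  [1]=0x87

77 87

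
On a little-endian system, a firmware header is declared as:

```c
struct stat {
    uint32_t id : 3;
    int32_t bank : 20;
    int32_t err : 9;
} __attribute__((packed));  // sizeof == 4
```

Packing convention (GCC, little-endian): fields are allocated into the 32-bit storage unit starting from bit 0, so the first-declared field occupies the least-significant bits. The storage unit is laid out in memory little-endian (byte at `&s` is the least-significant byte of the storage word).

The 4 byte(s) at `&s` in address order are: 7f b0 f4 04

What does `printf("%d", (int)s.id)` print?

[0]=0x7f [1]=0xb0 [2]=0xf4 [3]=0x04 (little-endian) → word 0x04f4b07f
id:3 @ bit 0 → (0x04f4b07f>>0)&0x7 = 0x7  ←
bank:20 @ bit 3 → (0x04f4b07f>>3)&0xfffff = 0xe960f
err:9 @ bit 23 → (0x04f4b07f>>23)&0x1ff = 0x9

7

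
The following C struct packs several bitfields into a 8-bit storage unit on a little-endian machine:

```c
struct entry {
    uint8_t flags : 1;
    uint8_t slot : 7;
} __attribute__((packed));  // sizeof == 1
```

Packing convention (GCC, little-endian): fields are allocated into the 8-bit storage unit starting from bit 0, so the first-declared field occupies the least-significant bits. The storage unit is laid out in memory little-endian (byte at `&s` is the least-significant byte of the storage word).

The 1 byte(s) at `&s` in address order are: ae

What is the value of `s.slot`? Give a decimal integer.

[0]=0xae (little-endian) → word 0xae
flags:1 @ bit 0 → (0xae>>0)&0x1 = 0x0
slot:7 @ bit 1 → (0xae>>1)&0x7f = 0x57  ←

87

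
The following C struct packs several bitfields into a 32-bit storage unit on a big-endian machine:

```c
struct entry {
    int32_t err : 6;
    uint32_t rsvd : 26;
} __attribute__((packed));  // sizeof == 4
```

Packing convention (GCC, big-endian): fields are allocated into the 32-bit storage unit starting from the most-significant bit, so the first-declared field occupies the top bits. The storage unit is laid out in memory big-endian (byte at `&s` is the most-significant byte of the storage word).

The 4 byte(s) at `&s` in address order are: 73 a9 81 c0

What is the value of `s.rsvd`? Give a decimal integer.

61440448

[0]=0x73 [1]=0xa9 [2]=0x81 [3]=0xc0 (big-endian) → word 0x73a981c0
err:6 @ bit 26 → (0x73a981c0>>26)&0x3f = 0x1c
rsvd:26 @ bit 0 → (0x73a981c0>>0)&0x3ffffff = 0x3a981c0  ←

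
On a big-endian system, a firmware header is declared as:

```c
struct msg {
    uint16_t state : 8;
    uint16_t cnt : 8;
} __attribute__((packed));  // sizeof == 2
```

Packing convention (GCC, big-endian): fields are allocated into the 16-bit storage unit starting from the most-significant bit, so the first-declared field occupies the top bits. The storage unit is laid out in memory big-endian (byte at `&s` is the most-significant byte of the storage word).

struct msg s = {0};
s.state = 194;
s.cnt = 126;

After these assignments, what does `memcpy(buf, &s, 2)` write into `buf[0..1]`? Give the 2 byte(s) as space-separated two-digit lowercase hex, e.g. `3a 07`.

state (8b) val=194 bits=0xc2 at bit 8: 0xc200
cnt (8b) val=126 bits=0x7e at bit 0: 0xc27e
word = 0xc27e → big-endian bytes:
  [0]=0xc2  [1]=0x7e

c2 7e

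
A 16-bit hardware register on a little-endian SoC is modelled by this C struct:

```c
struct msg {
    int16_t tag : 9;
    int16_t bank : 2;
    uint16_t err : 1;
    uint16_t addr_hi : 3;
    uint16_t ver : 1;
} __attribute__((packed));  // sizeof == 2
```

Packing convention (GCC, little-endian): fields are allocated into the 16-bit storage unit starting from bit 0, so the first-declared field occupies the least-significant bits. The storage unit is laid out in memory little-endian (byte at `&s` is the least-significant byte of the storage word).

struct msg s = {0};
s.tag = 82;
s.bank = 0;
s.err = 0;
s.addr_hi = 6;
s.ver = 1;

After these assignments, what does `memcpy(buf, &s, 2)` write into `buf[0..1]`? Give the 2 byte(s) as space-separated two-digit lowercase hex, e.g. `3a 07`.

52 e0

tag:9 = 82 → 0x52 << 0 → word 0x0052
bank:2 = 0 → 0x0 << 9 → word 0x0052
err:1 = 0 → 0x0 << 11 → word 0x0052
addr_hi:3 = 6 → 0x6 << 12 → word 0x6052
ver:1 = 1 → 0x1 << 15 → word 0xe052
word = 0xe052 → little-endian bytes:
  [0]=0x52  [1]=0xe0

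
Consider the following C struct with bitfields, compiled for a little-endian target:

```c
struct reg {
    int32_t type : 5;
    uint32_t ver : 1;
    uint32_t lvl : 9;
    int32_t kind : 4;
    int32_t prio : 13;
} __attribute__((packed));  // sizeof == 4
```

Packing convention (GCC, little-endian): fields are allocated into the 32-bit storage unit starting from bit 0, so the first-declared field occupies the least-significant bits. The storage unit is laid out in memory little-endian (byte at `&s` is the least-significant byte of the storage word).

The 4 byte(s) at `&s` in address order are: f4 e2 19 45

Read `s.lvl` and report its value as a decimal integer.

[0]=0xf4 [1]=0xe2 [2]=0x19 [3]=0x45 (little-endian) → word 0x4519e2f4
type [0+:5] = (word>>0) & 0x1f = 20
ver [5+:1] = (word>>5) & 0x1 = 1
lvl [6+:9] = (word>>6) & 0x1ff = 395  ←
kind [15+:4] = (word>>15) & 0xf = 3
prio [19+:13] = (word>>19) & 0x1fff = 2211

395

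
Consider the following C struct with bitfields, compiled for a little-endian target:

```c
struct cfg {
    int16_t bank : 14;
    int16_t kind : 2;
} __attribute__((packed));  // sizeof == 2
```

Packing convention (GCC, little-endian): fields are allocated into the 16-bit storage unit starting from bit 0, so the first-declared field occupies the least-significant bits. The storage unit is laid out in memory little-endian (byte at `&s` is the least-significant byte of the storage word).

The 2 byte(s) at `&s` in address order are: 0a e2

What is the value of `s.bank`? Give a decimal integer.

-7670

[0]=0x0a [1]=0xe2 (little-endian) → word 0xe20a
bank [0+:14] = (word>>0) & 0x3fff = 8714  ←
kind [14+:2] = (word>>14) & 0x3 = 3
bank signed 14b, MSB=1: 8714 - 16384 = -7670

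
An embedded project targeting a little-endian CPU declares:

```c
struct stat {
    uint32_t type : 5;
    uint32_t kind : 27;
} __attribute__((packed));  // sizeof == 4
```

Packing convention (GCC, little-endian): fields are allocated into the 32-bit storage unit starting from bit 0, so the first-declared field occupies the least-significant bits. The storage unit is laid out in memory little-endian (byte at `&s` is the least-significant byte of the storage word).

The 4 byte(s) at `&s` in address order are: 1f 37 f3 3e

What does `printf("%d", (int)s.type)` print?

[0]=0x1f [1]=0x37 [2]=0xf3 [3]=0x3e (little-endian) → word 0x3ef3371f
type:5 @ bit 0 → (0x3ef3371f>>0)&0x1f = 0x1f  ←
kind:27 @ bit 5 → (0x3ef3371f>>5)&0x7ffffff = 0x1f799b8

31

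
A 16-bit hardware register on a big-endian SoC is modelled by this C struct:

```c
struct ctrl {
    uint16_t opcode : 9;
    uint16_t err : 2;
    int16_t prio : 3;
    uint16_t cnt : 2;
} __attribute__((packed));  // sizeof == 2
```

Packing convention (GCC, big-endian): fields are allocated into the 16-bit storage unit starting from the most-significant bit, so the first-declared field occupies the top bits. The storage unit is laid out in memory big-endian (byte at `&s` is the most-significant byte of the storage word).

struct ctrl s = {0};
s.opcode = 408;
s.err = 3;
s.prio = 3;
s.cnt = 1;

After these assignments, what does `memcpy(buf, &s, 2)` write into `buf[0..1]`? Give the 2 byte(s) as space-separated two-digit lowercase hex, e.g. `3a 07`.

[7+:9] opcode=408 & 0x1ff = 0x198; word=0xcc00
[5+:2] err=3 & 0x3 = 0x3; word=0xcc60
[2+:3] prio=3 & 0x7 = 0x3; word=0xcc6c
[0+:2] cnt=1 & 0x3 = 0x1; word=0xcc6d
word = 0xcc6d → big-endian bytes:
  [0]=0xcc  [1]=0x6d

cc 6d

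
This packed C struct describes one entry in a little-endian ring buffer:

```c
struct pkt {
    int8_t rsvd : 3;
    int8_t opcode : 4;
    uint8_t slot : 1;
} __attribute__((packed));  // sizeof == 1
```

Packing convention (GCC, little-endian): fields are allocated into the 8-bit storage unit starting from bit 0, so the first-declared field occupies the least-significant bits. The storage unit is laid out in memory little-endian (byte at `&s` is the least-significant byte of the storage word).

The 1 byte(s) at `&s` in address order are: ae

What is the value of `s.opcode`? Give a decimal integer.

5

[0]=0xae (little-endian) → word 0xae
rsvd [0+:3] = (word>>0) & 0x7 = 6
opcode [3+:4] = (word>>3) & 0xf = 5  ←
slot [7+:1] = (word>>7) & 0x1 = 1
opcode signed 4b, MSB=0: value = 5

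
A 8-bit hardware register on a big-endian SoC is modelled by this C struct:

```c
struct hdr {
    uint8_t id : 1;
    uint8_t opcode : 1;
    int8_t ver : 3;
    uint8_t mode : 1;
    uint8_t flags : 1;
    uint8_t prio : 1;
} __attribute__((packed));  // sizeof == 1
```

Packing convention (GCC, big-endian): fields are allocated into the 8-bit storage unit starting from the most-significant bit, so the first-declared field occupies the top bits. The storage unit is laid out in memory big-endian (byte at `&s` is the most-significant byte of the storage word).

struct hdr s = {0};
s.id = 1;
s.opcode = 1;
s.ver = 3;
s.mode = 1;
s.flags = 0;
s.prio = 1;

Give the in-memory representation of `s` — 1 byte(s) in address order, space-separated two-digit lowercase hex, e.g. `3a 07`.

dd

id (1b) val=1 bits=0x1 at bit 7: 0x80
opcode (1b) val=1 bits=0x1 at bit 6: 0xc0
ver (3b) val=3 bits=0x3 at bit 3: 0xd8
mode (1b) val=1 bits=0x1 at bit 2: 0xdc
flags (1b) val=0 bits=0x0 at bit 1: 0xdc
prio (1b) val=1 bits=0x1 at bit 0: 0xdd
word = 0xdd → big-endian bytes:
  [0]=0xdd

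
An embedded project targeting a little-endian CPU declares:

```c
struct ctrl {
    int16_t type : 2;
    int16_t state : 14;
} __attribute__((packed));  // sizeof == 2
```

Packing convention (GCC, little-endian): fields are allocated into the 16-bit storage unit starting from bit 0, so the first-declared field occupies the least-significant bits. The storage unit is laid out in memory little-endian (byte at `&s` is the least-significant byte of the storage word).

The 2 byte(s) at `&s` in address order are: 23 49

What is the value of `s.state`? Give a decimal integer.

[0]=0x23 [1]=0x49 (little-endian) → word 0x4923
type [0+:2] = (word>>0) & 0x3 = 3
state [2+:14] = (word>>2) & 0x3fff = 4680  ←
state signed 14b, MSB=0: value = 4680

4680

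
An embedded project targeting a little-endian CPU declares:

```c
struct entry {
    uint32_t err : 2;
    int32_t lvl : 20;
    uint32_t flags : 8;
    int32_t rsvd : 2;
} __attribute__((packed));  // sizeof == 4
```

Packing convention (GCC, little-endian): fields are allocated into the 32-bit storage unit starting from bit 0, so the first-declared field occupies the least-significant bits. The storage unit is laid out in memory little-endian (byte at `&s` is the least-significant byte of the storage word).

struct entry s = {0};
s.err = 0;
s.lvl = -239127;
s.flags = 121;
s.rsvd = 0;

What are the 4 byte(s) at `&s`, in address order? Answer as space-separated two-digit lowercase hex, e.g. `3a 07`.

a4 67 71 1e

err:2 = 0 → 0x0 << 0 → word 0x00000000
lvl:20 = -239127 → 0xc59e9 << 2 → word 0x003167a4
flags:8 = 121 → 0x79 << 22 → word 0x1e7167a4
rsvd:2 = 0 → 0x0 << 30 → word 0x1e7167a4
word = 0x1e7167a4 → little-endian bytes:
  [0]=0xa4  [1]=0x67  [2]=0x71  [3]=0x1e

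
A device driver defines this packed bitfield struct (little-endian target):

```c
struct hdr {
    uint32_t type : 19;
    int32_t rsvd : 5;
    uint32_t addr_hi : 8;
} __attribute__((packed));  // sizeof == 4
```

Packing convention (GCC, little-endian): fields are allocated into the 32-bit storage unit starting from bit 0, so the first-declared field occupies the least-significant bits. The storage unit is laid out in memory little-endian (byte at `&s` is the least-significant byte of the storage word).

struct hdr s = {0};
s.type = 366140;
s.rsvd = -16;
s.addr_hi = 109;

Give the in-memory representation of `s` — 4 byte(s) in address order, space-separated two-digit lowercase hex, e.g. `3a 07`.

type:19 = 366140 → 0x5963c << 0 → word 0x0005963c
rsvd:5 = -16 → 0x10 << 19 → word 0x0085963c
addr_hi:8 = 109 → 0x6d << 24 → word 0x6d85963c
word = 0x6d85963c → little-endian bytes:
  [0]=0x3c  [1]=0x96  [2]=0x85  [3]=0x6d

3c 96 85 6d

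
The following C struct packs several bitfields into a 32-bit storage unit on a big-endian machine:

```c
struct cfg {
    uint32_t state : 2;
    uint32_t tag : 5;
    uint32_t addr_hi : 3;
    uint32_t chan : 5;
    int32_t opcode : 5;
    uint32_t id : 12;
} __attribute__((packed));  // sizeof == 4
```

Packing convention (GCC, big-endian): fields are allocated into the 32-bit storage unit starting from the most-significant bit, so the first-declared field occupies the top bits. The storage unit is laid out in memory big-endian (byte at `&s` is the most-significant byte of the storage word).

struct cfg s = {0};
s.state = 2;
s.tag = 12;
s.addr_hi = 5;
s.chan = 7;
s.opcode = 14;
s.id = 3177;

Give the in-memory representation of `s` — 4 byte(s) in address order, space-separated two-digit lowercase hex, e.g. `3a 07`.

[30+:2] state=2 & 0x3 = 0x2; word=0x80000000
[25+:5] tag=12 & 0x1f = 0xc; word=0x98000000
[22+:3] addr_hi=5 & 0x7 = 0x5; word=0x99400000
[17+:5] chan=7 & 0x1f = 0x7; word=0x994e0000
[12+:5] opcode=14 & 0x1f = 0xe; word=0x994ee000
[0+:12] id=3177 & 0xfff = 0xc69; word=0x994eec69
word = 0x994eec69 → big-endian bytes:
  [0]=0x99  [1]=0x4e  [2]=0xec  [3]=0x69

99 4e ec 69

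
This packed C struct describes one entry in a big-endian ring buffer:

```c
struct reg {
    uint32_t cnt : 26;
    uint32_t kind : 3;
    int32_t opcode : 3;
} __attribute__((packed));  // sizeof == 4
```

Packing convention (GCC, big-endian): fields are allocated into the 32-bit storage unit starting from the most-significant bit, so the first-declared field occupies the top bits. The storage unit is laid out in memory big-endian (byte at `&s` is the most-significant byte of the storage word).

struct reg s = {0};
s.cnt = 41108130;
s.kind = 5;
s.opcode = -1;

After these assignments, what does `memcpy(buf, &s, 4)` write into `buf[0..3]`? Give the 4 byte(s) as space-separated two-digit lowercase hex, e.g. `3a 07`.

cnt (26b) val=41108130 bits=0x27342a2 at bit 6: 0x9cd0a880
kind (3b) val=5 bits=0x5 at bit 3: 0x9cd0a8a8
opcode (3b) val=-1 bits=0x7 at bit 0: 0x9cd0a8af
word = 0x9cd0a8af → big-endian bytes:
  [0]=0x9c  [1]=0xd0  [2]=0xa8  [3]=0xaf

9c d0 a8 af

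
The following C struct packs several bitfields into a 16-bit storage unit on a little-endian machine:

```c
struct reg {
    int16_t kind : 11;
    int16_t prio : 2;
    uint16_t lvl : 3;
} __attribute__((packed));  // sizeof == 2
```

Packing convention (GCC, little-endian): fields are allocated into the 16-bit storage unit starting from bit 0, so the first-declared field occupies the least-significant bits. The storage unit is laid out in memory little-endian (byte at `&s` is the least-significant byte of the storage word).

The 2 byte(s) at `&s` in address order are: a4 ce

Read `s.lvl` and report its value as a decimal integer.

6

[0]=0xa4 [1]=0xce (little-endian) → word 0xcea4
kind:11 @ bit 0 → (0xcea4>>0)&0x7ff = 0x6a4
prio:2 @ bit 11 → (0xcea4>>11)&0x3 = 0x1
lvl:3 @ bit 13 → (0xcea4>>13)&0x7 = 0x6  ←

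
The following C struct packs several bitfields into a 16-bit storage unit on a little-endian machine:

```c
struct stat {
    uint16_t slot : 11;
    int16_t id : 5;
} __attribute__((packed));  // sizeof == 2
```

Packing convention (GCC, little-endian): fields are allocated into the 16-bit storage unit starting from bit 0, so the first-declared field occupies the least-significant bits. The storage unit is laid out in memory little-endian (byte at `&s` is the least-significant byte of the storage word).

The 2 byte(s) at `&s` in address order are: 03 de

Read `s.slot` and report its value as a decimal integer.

1539

[0]=0x03 [1]=0xde (little-endian) → word 0xde03
slot:11 @ bit 0 → (0xde03>>0)&0x7ff = 0x603  ←
id:5 @ bit 11 → (0xde03>>11)&0x1f = 0x1b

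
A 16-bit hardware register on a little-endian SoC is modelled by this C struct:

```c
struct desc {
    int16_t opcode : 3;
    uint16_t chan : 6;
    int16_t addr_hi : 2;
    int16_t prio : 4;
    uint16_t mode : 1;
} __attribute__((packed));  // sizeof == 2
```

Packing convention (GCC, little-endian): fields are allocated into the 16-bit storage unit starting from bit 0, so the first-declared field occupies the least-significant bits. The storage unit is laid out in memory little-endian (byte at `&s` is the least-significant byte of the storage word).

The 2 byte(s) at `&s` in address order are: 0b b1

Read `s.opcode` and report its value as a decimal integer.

[0]=0x0b [1]=0xb1 (little-endian) → word 0xb10b
opcode [0+:3] = (word>>0) & 0x7 = 3  ←
chan [3+:6] = (word>>3) & 0x3f = 33
addr_hi [9+:2] = (word>>9) & 0x3 = 0
prio [11+:4] = (word>>11) & 0xf = 6
mode [15+:1] = (word>>15) & 0x1 = 1
opcode signed 3b, MSB=0: value = 3

3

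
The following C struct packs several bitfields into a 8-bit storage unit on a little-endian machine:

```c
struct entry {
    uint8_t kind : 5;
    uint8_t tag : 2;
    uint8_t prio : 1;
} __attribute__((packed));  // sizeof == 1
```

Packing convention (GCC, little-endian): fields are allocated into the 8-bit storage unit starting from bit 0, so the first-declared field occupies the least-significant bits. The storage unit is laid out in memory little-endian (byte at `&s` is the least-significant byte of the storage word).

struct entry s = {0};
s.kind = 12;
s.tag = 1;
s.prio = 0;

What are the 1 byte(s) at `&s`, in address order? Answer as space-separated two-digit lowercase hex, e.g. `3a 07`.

2c

kind (5b) val=12 bits=0xc at bit 0: 0x0c
tag (2b) val=1 bits=0x1 at bit 5: 0x2c
prio (1b) val=0 bits=0x0 at bit 7: 0x2c
word = 0x2c → little-endian bytes:
  [0]=0x2c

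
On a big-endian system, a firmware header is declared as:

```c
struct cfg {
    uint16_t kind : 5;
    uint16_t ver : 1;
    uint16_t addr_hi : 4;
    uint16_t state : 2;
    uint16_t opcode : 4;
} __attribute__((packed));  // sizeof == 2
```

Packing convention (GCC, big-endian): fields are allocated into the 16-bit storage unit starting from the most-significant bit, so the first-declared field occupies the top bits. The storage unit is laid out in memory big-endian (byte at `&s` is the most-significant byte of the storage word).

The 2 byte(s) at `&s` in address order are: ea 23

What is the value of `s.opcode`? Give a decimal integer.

3

[0]=0xea [1]=0x23 (big-endian) → word 0xea23
kind:5 @ bit 11 → (0xea23>>11)&0x1f = 0x1d
ver:1 @ bit 10 → (0xea23>>10)&0x1 = 0x0
addr_hi:4 @ bit 6 → (0xea23>>6)&0xf = 0x8
state:2 @ bit 4 → (0xea23>>4)&0x3 = 0x2
opcode:4 @ bit 0 → (0xea23>>0)&0xf = 0x3  ←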